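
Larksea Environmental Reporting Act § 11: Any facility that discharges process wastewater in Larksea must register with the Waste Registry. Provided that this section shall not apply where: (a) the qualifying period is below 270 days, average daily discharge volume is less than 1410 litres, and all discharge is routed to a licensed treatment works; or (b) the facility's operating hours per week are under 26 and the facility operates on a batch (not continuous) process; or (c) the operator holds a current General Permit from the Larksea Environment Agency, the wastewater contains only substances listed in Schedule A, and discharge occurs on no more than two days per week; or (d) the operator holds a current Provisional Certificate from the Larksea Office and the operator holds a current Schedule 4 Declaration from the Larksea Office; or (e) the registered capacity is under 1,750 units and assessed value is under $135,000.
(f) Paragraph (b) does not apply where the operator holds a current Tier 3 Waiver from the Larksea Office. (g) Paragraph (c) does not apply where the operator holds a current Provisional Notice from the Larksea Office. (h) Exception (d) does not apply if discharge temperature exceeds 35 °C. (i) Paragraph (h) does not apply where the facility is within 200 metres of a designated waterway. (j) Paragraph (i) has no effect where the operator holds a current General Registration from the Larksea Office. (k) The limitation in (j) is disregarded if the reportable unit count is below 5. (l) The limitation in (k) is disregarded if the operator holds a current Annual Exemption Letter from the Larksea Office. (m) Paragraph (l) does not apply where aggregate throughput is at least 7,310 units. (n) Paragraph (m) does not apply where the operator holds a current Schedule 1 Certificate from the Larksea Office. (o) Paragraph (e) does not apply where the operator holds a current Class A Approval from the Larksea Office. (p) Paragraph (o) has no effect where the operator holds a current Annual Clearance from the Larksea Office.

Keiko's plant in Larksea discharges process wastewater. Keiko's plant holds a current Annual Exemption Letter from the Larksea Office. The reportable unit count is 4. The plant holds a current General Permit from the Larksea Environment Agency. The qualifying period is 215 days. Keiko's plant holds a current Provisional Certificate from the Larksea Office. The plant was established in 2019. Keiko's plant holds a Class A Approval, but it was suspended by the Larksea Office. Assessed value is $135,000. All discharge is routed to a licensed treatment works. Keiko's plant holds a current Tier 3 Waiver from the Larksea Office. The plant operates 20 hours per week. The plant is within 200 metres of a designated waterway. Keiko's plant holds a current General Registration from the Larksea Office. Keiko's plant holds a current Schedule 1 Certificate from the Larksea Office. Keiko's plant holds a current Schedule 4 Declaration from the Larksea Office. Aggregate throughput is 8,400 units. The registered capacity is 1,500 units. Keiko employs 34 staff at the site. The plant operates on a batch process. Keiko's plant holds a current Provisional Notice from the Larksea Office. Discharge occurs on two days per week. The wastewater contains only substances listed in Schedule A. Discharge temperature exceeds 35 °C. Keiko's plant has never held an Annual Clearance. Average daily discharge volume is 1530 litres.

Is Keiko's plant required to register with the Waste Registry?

Exception (a) does not apply: average daily discharge volume is 1530 litres, not less than 1410 litres.
Exception (b)'s conditions are all satisfied: the facility's operating hours per week are 20, under the 26 limit; the facility operates on a batch process. Turning to paragraph (f): (f) operates — a current Tier 3 Waiver is held. (b) is therefore removed.
Exception (c)'s conditions are all satisfied: a current General Permit is held; the wastewater is Schedule-A-only; discharge occurs on no more than two days per week. However, paragraph (g) must be considered: (g) operates against (c): a current Provisional Notice is held. (c) is therefore removed.
Exception (d): a current Provisional Certificate is held; a current Schedule 4 Declaration is held — every condition holds. But applying paragraphs (h)–(n): (h) operates against (d): discharge temperature exceeds 35 °C. (i) is engaged (the plant is within 200 m of a designated waterway), but yields to (j): (j) operates against (i): a current General Registration is held. (k) operates (the reportable unit count is 4, below the 5 limit), but yields to (l): (l) operates against (k): a current Annual Exemption Letter is held. (m) would limit (l) — aggregate throughput is 8,400 units, meeting the 7,310 units threshold — but (n) sets (m) aside: (n) is engaged — a current Schedule 1 Certificate is held. (d) is therefore removed.
Exception (e) requires that assessed value is under $135,000; but assessed value is $135,000, not under $135,000, so (e) is unavailable.
Every exception is unavailable, so the rule governs.

Yes — Keiko's plant must register with the Waste Registry.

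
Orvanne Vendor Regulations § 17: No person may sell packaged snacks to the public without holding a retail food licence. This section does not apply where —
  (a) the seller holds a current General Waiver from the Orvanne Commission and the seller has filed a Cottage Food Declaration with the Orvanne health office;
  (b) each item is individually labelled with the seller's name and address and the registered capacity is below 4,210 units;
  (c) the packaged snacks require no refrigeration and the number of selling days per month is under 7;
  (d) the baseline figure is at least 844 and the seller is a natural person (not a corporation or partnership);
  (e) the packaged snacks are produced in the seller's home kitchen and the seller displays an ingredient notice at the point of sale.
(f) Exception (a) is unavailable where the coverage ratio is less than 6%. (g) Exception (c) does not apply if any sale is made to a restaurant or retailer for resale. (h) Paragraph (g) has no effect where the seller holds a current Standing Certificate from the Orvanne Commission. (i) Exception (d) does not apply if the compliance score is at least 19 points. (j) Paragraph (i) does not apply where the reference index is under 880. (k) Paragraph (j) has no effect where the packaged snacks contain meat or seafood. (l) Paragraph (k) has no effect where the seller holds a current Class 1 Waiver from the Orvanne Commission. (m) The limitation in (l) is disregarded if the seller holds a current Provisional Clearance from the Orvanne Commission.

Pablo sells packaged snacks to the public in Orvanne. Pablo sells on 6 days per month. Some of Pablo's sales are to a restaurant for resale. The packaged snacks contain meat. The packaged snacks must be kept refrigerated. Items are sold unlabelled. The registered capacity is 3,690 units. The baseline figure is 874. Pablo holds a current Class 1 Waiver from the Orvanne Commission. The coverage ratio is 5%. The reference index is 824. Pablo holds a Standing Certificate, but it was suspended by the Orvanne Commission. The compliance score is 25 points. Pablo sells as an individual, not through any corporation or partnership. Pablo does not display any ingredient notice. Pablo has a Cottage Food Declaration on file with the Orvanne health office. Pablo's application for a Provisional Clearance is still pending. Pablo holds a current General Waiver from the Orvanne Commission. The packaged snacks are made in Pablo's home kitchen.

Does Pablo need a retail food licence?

No — exception (d) applies; Pablo is not required to hold a retail food licence.

Exception (a) is satisfied on its face — a current General Waiver is held; a Cottage Food Declaration is on file. Turning to paragraph (f): (f) is engaged — the coverage ratio is 5%, less than the 6% limit. So (a) is unavailable.
Exception (b) requires that each item is individually labelled with the seller's name and address; but items are sold unlabelled, so (b) is unavailable.
Exception (c) requires that the packaged snacks require no refrigeration; but the packaged snacks require refrigeration, so (c) is unavailable.
Exception (d) is satisfied on its face — the baseline figure is 874, meeting the 844 threshold; the seller is a natural person. Under paragraphs (i)–(m): (i) operates (the compliance score is 25 points, meeting the 19 points threshold), but is itself disapplied by (j): (j) is triggered — the reference index is 824, under the 880 limit. (k) would limit (j) — the packaged snacks contain meat — but (l) sets (k) aside: (l) operates — a current Class 1 Waiver is held. (m) is inapplicable (there is no Provisional Clearance in force), so (l) stands. Exception (d) stands.
Exception (e) requires that the seller displays an ingredient notice at the point of sale; but no ingredient notice is displayed, so (e) is unavailable.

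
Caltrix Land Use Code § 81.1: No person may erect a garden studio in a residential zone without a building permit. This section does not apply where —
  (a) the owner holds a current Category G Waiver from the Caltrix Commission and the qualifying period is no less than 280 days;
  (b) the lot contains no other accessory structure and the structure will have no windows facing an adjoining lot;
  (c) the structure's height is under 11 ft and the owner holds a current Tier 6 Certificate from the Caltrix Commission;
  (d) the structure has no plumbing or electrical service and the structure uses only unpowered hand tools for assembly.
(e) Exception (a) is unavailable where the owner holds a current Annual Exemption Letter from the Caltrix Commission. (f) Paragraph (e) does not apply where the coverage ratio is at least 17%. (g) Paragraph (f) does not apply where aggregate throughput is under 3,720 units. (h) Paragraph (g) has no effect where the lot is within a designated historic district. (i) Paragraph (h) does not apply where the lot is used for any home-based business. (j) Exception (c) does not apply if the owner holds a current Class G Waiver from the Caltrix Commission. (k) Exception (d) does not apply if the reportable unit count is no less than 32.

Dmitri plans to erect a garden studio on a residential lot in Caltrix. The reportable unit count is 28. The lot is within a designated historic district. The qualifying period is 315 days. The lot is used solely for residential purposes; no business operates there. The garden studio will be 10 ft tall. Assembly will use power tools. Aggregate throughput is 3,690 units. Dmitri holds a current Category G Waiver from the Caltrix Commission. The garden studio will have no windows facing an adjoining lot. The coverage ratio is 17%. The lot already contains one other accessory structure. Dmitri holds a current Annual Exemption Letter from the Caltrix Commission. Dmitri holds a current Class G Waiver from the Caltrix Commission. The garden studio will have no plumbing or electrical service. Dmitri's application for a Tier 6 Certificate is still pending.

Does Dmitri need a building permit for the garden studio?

All of (a)'s requirements are met (a current Category G Waiver is held; the qualifying period is 315 days, meeting the 280 days threshold). Under paragraphs (e)–(i): (e) would limit (a) — a current Annual Exemption Letter is held — but (f) sets (e) aside: (f) is engaged — the coverage ratio is 17%, meeting the 17% threshold. (g) operates (aggregate throughput is 3,690 units, under the 3,720 units limit), but is overridden by (h): (h) is triggered — the lot is in a historic district. (i) is inapplicable (the lot is solely residential), so (h) stands. (a) remains available.
Exception (b) does not apply: the lot already has another accessory structure.
Exception (c) fails — the Tier 6 Certificate is not current.
Exception (d) requires that the structure uses only unpowered hand tools for assembly; but assembly uses power tools, so (d) is unavailable.

No — exception (a) applies; Dmitri does not need a building permit.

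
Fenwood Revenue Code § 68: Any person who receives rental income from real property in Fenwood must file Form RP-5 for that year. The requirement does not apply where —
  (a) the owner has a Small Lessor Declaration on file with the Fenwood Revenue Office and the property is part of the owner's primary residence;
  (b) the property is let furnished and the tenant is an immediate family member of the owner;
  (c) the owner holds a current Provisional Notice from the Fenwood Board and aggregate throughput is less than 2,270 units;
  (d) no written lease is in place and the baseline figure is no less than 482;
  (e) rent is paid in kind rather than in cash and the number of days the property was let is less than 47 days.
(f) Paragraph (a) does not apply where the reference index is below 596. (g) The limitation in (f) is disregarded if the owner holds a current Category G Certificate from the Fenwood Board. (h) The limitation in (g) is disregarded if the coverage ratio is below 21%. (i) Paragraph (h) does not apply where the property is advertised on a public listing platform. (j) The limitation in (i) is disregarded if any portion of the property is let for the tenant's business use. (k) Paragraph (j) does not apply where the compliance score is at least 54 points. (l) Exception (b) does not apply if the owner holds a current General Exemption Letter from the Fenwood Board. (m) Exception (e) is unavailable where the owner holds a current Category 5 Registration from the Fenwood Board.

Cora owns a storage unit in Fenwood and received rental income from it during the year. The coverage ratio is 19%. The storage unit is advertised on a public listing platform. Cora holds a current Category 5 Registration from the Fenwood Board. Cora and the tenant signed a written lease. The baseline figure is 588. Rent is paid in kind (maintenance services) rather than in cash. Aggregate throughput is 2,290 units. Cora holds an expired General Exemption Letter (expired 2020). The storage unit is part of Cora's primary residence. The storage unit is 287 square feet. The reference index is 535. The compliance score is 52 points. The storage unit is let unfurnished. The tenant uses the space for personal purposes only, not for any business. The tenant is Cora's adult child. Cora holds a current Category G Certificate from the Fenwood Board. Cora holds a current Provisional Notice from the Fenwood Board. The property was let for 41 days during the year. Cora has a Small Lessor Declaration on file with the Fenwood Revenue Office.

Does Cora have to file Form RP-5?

Exception (a) is satisfied on its face — a Small Lessor Declaration is on file; the storage unit is part of the primary residence. Applying paragraphs (f)–(k): (f) is triggered (the reference index is 535, below the 596 limit), but is set aside by (g): (g) is engaged — a current Category G Certificate is held. (h) operates (the coverage ratio is 19%, below the 21% limit), but is displaced by (i): (i) applies — the property is publicly advertised. (j), which would lift (i), does not operate here — the space is used for personal purposes only. (a) remains available.
Exception (b) requires that the property is let furnished; but the property is let unfurnished, so (b) is unavailable.
Exception (c) fails — aggregate throughput is 2,290 units, not less than 2,270 units.
Exception (d) fails — a written lease is in place.
Exception (e) is satisfied on its face — rent is paid in kind; the number of days the property was let is 41 days, less than the 47 days limit. But applying paragraph (m): (m) operates against (e): a current Category 5 Registration is held. Exception (e) does not apply.

No — exception (a) applies; Cora is not required to file Form RP-5.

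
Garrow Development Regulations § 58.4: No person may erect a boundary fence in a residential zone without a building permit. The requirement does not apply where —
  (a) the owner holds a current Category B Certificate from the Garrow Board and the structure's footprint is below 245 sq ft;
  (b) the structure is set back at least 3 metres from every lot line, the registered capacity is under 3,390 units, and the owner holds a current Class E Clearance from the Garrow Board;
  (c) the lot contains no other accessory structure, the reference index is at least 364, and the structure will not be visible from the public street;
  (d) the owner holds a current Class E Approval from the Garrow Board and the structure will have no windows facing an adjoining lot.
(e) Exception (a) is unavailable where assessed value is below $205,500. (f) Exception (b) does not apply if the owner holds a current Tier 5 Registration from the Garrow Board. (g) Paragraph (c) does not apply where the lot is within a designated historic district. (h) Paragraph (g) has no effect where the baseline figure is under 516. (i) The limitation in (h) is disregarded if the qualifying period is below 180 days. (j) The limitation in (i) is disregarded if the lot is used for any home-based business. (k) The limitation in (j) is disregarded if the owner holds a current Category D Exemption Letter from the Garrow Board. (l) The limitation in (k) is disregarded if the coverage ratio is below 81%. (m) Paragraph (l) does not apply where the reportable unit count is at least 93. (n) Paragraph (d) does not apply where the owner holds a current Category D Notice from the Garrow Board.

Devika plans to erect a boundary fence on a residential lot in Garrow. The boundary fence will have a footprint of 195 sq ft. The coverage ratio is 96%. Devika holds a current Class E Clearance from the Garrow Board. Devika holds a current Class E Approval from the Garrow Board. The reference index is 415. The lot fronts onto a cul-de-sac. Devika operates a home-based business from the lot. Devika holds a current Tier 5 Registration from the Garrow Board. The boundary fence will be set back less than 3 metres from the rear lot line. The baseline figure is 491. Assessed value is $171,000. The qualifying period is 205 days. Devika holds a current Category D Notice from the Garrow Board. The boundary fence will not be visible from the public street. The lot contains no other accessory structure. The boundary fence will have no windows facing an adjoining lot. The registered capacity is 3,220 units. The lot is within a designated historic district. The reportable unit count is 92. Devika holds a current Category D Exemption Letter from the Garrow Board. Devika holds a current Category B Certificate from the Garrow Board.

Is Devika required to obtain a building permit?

No — exception (c) applies; Devika does not need a building permit.

Exception (a) is satisfied on its face — a current Category B Certificate is held; the structure's footprint is 195 sq ft, below the 245 sq ft limit. But: (e) operates — assessed value is $171,000, below the $205,500 limit. Exception (a) does not apply.
Exception (b) does not apply: the rear setback is under 3 m.
All of (c)'s requirements are met (the lot has no other accessory structure; the reference index is 415, meeting the 364 threshold; the structure will not be visible from the street). Considering the limiting provisions: (g) would limit (c) — the lot is in a historic district — but (h) sets (g) aside: (h) applies — the baseline figure is 491, under the 516 limit. (i), which would lift (h), is inapplicable — the qualifying period is 205 days, not below 180 days. (c) remains available.
Exception (d): a current Class E Approval is held; no windows face an adjoining lot — every condition holds. However, paragraph (n) must be considered: (n) operates against (d): a current Category D Notice is held. Exception (d) does not apply.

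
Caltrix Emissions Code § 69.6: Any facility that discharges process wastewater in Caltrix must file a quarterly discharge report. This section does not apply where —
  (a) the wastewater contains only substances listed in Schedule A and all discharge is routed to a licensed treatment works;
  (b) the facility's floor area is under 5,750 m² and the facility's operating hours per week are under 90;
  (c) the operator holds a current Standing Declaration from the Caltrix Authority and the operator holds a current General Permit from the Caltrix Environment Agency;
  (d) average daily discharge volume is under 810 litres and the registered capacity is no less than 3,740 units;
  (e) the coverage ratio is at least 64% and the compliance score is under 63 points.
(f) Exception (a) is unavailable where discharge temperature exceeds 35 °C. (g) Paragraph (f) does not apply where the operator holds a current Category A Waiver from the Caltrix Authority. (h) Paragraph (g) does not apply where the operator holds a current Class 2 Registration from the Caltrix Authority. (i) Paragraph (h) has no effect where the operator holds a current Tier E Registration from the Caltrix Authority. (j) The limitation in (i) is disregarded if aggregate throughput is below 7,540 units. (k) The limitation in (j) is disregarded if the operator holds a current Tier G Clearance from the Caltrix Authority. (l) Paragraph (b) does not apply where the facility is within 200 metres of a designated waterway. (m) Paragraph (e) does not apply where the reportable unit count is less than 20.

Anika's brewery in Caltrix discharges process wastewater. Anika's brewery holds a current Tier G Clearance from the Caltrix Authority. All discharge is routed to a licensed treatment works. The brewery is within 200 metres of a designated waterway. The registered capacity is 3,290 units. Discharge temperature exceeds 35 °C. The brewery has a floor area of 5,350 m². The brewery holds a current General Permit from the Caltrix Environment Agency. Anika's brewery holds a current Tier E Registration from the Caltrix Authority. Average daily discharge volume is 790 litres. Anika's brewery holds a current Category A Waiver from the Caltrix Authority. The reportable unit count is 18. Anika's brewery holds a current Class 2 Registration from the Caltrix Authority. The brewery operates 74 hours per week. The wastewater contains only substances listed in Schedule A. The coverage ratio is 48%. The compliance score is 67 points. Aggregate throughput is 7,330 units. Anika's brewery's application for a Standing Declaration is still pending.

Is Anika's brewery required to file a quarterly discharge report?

Exception (a) is satisfied on its face — the wastewater is Schedule-A-only; discharge is routed to a licensed treatment works. As to paragraphs (f)–(k): (f) would limit (a) — discharge temperature exceeds 35 °C — but (g) sets (f) aside: (g) is triggered — a current Category A Waiver is held. (h) would limit (g) — a current Class 2 Registration is held — but (i) sets (h) aside: (i) operates against (h): a current Tier E Registration is held. (j) operates (aggregate throughput is 7,330 units, below the 7,540 units limit), but is itself disapplied by (k): (k) operates against (j): a current Tier G Clearance is held. Exception (a) stands.
All of (b)'s requirements are met (the facility's floor area is 5,350 m², under the 5,750 m² limit; the facility's operating hours per week are 74, under the 90 limit). Turning to paragraph (l): (l) operates against (b): the brewery is within 200 m of a designated waterway. (b) is therefore removed.
Exception (c) does not apply: no current Standing Declaration is held.
Exception (d) does not apply: the registered capacity is 3,290 units, short of 3,740 units.
Exception (e) does not apply: the coverage ratio is 48%, short of 64%.

No — exception (a) applies; Anika's brewery is not required to file a quarterly discharge report.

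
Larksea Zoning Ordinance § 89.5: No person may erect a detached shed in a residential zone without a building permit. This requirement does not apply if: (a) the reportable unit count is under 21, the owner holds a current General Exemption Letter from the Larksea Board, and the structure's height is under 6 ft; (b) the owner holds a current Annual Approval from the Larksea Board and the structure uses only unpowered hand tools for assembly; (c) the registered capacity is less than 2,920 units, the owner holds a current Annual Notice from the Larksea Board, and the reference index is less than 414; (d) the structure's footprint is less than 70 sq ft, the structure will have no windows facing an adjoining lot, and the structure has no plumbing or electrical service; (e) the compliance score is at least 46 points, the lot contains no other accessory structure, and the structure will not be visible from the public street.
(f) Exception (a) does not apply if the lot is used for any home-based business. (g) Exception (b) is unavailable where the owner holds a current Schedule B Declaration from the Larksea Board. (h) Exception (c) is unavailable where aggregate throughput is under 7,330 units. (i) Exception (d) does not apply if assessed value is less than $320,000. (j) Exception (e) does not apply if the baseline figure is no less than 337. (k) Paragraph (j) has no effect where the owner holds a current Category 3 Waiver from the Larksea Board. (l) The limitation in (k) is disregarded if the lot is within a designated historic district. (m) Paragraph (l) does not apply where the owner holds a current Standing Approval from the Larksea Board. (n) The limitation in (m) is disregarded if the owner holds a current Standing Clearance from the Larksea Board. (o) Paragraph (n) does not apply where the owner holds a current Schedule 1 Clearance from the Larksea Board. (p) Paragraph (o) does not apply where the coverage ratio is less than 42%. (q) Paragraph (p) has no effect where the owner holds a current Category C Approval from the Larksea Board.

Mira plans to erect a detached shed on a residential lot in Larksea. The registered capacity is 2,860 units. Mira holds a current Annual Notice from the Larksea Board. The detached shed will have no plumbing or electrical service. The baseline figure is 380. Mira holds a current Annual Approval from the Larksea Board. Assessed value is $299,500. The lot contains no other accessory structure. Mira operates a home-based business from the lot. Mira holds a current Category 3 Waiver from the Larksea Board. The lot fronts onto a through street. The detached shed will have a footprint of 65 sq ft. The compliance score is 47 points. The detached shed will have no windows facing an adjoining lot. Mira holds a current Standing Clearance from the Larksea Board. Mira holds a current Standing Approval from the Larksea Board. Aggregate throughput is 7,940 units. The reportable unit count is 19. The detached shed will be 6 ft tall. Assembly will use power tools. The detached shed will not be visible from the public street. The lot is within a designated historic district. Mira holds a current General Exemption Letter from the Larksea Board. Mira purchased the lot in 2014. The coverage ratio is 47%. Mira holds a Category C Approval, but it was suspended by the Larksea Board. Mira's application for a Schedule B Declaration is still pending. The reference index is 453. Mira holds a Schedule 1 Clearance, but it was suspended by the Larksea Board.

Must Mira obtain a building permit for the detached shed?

Yes — Mira must obtain a building permit.

Exception (a) fails — the structure's height is 6 ft, not under 6 ft.
Exception (b) fails — assembly uses power tools.
Exception (c) does not apply: the reference index is 453, not less than 414.
All of (d)'s requirements are met (the structure's footprint is 65 sq ft, less than the 70 sq ft limit; no windows face an adjoining lot; there is no plumbing or electrical service). But applying paragraph (i): (i) is engaged — assessed value is $299,500, less than the $320,000 limit. So (d) is unavailable.
Exception (e): the compliance score is 47 points, meeting the 46 points threshold; the lot has no other accessory structure; the structure will not be visible from the street — every condition holds. But applying paragraphs (j)–(q): (j) operates against (e): the baseline figure is 380, meeting the 337 threshold. (k) would limit (j) — a current Category 3 Waiver is held — but (l) sets (k) aside: (l) is engaged — the lot is in a historic district. (m) applies (a current Standing Approval is held), but is itself disapplied by (n): (n) operates against (m): a current Standing Clearance is held. (o) is not engaged (the Schedule 1 Clearance is not current), so (n) stands. Exception (e) does not apply.
No exception applies. The general rule governs.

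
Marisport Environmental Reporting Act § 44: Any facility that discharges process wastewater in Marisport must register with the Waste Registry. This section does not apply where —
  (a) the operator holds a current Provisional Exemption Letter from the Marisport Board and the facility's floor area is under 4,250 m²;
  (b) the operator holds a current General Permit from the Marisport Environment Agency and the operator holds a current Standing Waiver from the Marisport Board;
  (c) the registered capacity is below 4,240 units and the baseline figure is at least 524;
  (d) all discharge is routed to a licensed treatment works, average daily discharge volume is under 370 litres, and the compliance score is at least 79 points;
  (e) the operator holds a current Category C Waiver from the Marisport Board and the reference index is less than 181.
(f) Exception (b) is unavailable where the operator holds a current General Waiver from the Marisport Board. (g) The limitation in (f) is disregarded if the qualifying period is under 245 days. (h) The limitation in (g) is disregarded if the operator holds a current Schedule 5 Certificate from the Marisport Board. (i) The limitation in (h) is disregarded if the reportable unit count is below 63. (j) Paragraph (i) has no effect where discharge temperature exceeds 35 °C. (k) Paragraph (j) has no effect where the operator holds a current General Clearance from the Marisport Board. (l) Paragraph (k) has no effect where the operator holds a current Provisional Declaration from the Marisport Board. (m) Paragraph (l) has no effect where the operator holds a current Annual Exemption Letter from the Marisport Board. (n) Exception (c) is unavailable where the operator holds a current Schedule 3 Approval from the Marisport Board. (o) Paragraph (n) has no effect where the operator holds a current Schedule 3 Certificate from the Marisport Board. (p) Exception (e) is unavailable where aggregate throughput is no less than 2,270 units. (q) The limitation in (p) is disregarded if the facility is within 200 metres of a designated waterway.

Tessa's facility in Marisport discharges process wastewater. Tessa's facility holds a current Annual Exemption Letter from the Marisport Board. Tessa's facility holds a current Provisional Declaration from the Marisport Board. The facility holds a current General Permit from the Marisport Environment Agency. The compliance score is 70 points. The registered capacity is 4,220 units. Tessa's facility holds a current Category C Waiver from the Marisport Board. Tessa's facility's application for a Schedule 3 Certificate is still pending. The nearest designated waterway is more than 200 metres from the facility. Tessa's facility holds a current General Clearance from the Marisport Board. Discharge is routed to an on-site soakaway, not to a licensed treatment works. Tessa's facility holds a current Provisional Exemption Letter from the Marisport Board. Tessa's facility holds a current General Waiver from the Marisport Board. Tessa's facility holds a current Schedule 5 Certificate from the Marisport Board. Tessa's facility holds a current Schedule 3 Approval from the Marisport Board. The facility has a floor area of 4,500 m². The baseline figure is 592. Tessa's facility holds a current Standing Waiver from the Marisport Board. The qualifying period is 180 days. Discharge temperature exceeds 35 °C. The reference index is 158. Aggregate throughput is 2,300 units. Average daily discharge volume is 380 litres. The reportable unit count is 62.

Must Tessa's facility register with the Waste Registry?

Exception (a) fails — the facility's floor area is 4,500 m², not under 4,250 m².
Exception (b): a current General Permit is held; a current Standing Waiver is held — every condition holds. Considering the limiting provisions: (f) applies (a current General Waiver is held), but is itself disapplied by (g): (g) is engaged — the qualifying period is 180 days, under the 245 days limit. (h) operates (a current Schedule 5 Certificate is held), but is displaced by (i): (i) operates against (h): the reportable unit count is 62, below the 63 limit. (j) operates (discharge temperature exceeds 35 °C), but yields to (k): (k) is triggered — a current General Clearance is held. (l) would limit (k) — a current Provisional Declaration is held — but (m) sets (l) aside: (m) operates against (l): a current Annual Exemption Letter is held. (b) remains available.
Exception (c) is satisfied on its face — the registered capacity is 4,220 units, below the 4,240 units limit; the baseline figure is 592, meeting the 524 threshold. However, paragraphs (n)–(o) must be considered: (n) operates against (c): a current Schedule 3 Approval is held. (o) is not engaged (the Schedule 3 Certificate is not current), so (n) stands. Exception (c) does not apply.
Exception (d) does not apply: discharge is not routed to a licensed treatment works.
Exception (e): a current Category C Waiver is held; the reference index is 158, less than the 181 limit — every condition holds. Turning to paragraphs (p)–(q): (p) operates against (e): aggregate throughput is 2,300 units, meeting the 2,270 units threshold. (q) is not engaged (the facility is more than 200 m from any designated waterway), so (p) stands. Exception (e) does not apply.

No — exception (b) applies; Tessa's facility is not required to register with the Waste Registry.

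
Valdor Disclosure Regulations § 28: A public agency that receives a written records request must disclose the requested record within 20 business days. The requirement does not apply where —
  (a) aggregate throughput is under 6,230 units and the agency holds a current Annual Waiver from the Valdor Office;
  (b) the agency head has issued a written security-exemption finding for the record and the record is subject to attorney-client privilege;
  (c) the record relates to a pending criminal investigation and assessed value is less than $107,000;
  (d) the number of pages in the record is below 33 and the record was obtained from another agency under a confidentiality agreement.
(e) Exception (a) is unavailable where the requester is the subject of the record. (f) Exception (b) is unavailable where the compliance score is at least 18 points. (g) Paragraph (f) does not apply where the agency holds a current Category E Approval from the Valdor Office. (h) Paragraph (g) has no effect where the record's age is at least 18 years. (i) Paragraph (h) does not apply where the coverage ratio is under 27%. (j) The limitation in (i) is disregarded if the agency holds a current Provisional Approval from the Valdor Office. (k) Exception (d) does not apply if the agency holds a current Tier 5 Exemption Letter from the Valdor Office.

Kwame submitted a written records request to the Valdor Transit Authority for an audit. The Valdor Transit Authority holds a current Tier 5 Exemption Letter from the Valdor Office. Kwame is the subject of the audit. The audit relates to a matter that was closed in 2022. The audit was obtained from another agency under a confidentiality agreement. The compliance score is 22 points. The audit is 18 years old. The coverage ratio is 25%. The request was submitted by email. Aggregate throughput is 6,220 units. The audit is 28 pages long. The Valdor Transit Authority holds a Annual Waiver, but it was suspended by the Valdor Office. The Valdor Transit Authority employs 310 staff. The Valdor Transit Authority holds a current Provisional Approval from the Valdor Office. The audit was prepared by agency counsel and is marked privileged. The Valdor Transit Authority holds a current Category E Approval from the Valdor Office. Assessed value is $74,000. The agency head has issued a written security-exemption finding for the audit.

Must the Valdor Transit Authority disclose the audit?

Exception (a) does not apply: no current Annual Waiver is held.
All of (b)'s requirements are met (a written security-exemption finding has been issued; the audit is privileged). Turning to paragraphs (f)–(j): (f) operates against (b): the compliance score is 22 points, meeting the 18 points threshold. (g) would limit (f) — a current Category E Approval is held — but (h) sets (g) aside: (h) operates — the record's age is 18 years, meeting the 18 years threshold. (i) would limit (h) — the coverage ratio is 25%, under the 27% limit — but (j) sets (i) aside: (j) operates against (i): a current Provisional Approval is held. Exception (b) does not apply.
Exception (c) fails — the audit relates to a closed matter.
All of (d)'s requirements are met (the number of pages in the record is 28, below the 33 limit; the audit was obtained under a confidentiality agreement). However, paragraph (k) must be considered: (k) is engaged — a current Tier 5 Exemption Letter is held. (d) is therefore removed.
Every exception is unavailable, so the rule governs.

Yes — the Valdor Transit Authority must disclose the audit.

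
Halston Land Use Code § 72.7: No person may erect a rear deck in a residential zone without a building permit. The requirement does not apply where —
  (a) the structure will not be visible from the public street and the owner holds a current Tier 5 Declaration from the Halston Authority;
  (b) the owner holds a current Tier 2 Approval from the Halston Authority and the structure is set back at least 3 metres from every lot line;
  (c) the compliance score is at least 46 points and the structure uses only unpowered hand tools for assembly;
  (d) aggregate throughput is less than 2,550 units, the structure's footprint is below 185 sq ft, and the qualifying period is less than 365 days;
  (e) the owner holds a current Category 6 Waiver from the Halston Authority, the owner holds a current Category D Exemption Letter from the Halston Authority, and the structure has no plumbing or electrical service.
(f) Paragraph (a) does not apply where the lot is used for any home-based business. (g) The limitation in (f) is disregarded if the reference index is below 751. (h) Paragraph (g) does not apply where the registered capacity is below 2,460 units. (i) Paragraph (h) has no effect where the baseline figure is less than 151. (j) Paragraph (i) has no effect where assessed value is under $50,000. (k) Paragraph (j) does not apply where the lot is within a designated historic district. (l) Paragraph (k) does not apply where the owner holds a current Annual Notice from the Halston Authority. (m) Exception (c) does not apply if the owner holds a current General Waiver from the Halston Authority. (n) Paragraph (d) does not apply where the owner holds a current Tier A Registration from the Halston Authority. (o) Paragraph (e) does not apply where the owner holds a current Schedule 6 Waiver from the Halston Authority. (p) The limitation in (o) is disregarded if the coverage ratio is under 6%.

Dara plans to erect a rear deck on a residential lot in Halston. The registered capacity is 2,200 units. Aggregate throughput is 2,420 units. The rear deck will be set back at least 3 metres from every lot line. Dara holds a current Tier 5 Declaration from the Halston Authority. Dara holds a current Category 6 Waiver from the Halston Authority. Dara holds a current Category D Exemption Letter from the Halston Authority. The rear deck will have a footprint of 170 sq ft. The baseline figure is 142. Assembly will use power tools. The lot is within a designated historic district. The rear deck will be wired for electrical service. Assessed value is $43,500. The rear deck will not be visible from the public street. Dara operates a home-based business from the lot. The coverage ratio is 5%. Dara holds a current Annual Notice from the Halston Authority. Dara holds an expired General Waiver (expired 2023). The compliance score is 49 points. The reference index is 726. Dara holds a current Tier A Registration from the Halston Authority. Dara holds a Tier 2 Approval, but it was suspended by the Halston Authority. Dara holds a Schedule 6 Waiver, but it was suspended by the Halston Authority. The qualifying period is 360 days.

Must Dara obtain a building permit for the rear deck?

Yes — Dara must obtain a building permit.

All of (a)'s requirements are met (the structure will not be visible from the street; a current Tier 5 Declaration is held). But applying paragraphs (f)–(l): (f) is engaged — a home-based business operates on the lot. (g) is engaged (the reference index is 726, below the 751 limit), but is displaced by (h): (h) applies — the registered capacity is 2,200 units, below the 2,460 units limit. (i) would limit (h) — the baseline figure is 142, less than the 151 limit — but (j) sets (i) aside: (j) is engaged — assessed value is $43,500, under the $50,000 limit. (k) applies (the lot is in a historic district), but is itself disapplied by (l): (l) is triggered — a current Annual Notice is held. (a) is therefore removed.
Exception (b) requires that the owner holds a current Tier 2 Approval from the Halston Authority; but no current Tier 2 Approval is held, so (b) is unavailable.
Exception (c) requires that the structure uses only unpowered hand tools for assembly; but assembly uses power tools, so (c) is unavailable.
Exception (d)'s conditions are all satisfied: aggregate throughput is 2,420 units, less than the 2,550 units limit; the structure's footprint is 170 sq ft, below the 185 sq ft limit; the qualifying period is 360 days, less than the 365 days limit. Turning to paragraph (n): (n) applies — a current Tier A Registration is held. So (d) is unavailable.
Exception (e) fails — electrical service is planned.
None of the exceptions is available; § 72.7 applies in full.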